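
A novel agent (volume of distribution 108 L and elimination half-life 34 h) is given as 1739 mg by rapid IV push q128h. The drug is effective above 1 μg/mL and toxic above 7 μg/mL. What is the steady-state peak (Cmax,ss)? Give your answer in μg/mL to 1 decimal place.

17.4 μg/mL

Over one 128-h interval, 128/34 ≈ 3.7647 half-lives elapse, leaving f ≈ 0.0736 of each dose.
Accumulation ratio R = 1/(1 − f) ≈ 1/0.9264 ≈ 1.0794.
Single-dose peak C₀ = D/Vd = 1739/108 ≈ 16.102 μg/mL.
Cmax,ss = C₀/(1 − f) ≈ 16.102/0.9264 ≈ 17.381 μg/mL.
Peak 17.4 μg/mL vs MTC 7 μg/mL: exceeds toxic threshold.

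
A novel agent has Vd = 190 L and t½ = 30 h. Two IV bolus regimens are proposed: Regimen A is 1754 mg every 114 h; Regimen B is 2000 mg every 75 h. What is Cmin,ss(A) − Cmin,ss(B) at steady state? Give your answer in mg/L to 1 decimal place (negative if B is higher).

-1.5 mg/L

Regimen A: f = (1/2)^(114/30) ≈ 0.0718; Cmin,ss = (1754/190)·f/(1−f) ≈ 0.714 mg/L.
Regimen B: f = (1/2)^(75/30) ≈ 0.1768; Cmin,ss = (2000/190)·f/(1−f) ≈ 2.261 mg/L.
Difference ≈ 0.714 − 2.261 ≈ -1.547 mg/L.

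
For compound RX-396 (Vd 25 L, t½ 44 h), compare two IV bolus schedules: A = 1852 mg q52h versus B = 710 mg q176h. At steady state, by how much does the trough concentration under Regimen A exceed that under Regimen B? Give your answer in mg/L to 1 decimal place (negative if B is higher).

56.5 mg/L

Regimen A: f = (1/2)^(52/44) ≈ 0.4408; Cmin,ss = (1852/25)·f/(1−f) ≈ 58.395 mg/L.
Regimen B: f = (1/2)^(176/44) ≈ 0.0625; Cmin,ss = (710/25)·f/(1−f) ≈ 1.893 mg/L.
Difference ≈ 58.395 − 1.893 ≈ 56.502 mg/L.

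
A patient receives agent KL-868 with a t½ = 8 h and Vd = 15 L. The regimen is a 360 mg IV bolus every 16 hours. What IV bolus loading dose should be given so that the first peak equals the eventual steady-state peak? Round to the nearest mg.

480 mg

f = (1/2)^(16/8) ≈ 0.250000; accumulation ratio R = 1/(1−f) ≈ 1.33333.
Loading dose to hit Cmax,ss on first dose: D_load = D_maint·R ≈ 360 × 1.33333 ≈ 480.00 mg.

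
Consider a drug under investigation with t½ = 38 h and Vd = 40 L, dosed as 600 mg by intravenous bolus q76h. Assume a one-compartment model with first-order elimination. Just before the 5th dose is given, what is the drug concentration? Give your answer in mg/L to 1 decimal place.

5.0 mg/L

f = (1/2)^(τ/t½) = (1/2)^(76/38) ≈ 0.2500.
C₀ = D/Vd = 600/40 ≈ 15.000 mg/L.
Before the 5th dose, 4 doses have been given. Superposition: Cmin = C₀·(f + f² + … + f^4).
≈ 15.000 × (0.2500 + 0.0625 + 0.0156 + 0.0039) ≈ 15.000 × 0.3320 ≈ 4.980 mg/L.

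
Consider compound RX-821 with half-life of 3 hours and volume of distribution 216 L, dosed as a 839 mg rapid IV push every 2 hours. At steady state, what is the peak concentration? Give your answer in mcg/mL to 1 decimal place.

Over one 2-h interval, 2/3 ≈ 0.66667 half-lives elapse, leaving f ≈ 0.6300 of each dose.
Accumulation ratio R = 1/(1 − f) ≈ 1/0.3700 ≈ 2.7027.
Single-dose peak C₀ = D/Vd = 839/216 ≈ 3.884 mcg/mL.
Steady-state peak Cmax,ss = C₀·R ≈ 3.884 × 2.7027 ≈ 10.497 mcg/mL.

10.5 mcg/mL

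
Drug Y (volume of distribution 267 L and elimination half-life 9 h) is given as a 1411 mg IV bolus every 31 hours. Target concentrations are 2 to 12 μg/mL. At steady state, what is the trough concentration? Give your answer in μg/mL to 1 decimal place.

0.5 μg/mL

k = ln2/t½ = ln2/9 ≈ 0.077016 h⁻¹; fraction remaining f = e^(−kτ) = e^(−0.077016×31) ≈ 0.0919.
At steady state, accumulation factor R = 1/(1 − e^(−kτ)) ≈ 1.1012.
Each bolus raises the concentration by D/Vd = 1411/267 ≈ 5.285 μg/mL.
Cmax,ss = C₀/(1 − f) ≈ 5.285/0.9081 ≈ 5.820 μg/mL.
One interval later, Cmin,ss = Cmax,ss·e^(−kτ) ≈ 5.820 × 0.0919 ≈ 0.535 μg/mL.
Trough 0.5 μg/mL vs MEC 2 μg/mL: subtherapeutic.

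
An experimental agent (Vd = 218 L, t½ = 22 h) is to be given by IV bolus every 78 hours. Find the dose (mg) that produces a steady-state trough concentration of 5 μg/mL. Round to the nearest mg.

11637 mg

τ/t½ = 78/22 ≈ 3.5455, so f = (1/2)^(78/22) ≈ 0.085647.
Cmin,ss = (D/Vd)·f/(1−f), so D = Cmin,ss·Vd·(1−f)/f.
D = 5 × 218 × (1−f)/f ≈ 5 × 218 × 10.67583 ≈ 11636.65 mg.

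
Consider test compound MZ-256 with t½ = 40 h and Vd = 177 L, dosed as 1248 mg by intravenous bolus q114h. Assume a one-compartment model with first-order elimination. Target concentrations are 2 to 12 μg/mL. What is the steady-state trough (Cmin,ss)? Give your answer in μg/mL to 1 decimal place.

Over one 114-h interval, 114/40 ≈ 2.85 half-lives elapse, leaving f ≈ 0.1387 of each dose.
Each bolus raises the concentration by D/Vd = 1248/177 ≈ 7.051 μg/mL.
Steady-state trough Cmin,ss = C₀·f/(1−f) ≈ 7.051 × 0.1387/0.8613 ≈ 1.135 μg/mL.
Trough 1.1 μg/mL vs MEC 2 μg/mL: subtherapeutic.

1.1 μg/mL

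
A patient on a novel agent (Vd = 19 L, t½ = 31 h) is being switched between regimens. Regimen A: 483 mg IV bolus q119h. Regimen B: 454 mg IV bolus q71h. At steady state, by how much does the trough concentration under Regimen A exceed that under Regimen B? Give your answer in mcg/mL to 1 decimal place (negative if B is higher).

Regimen A: f = (1/2)^(119/31) ≈ 0.0699; Cmin,ss = (483/19)·f/(1−f) ≈ 1.910 mcg/mL.
Regimen B: f = (1/2)^(71/31) ≈ 0.2044; Cmin,ss = (454/19)·f/(1−f) ≈ 6.139 mcg/mL.
Difference ≈ 1.910 − 6.139 ≈ -4.229 mcg/mL.

-4.2 mcg/mL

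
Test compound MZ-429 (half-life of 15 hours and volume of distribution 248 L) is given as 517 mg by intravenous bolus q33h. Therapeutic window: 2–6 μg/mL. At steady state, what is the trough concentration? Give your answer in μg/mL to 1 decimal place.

τ/t½ = 33/15 ≈ 2.2, so fraction remaining f = (1/2)^(33/15) ≈ 0.2176.
Each bolus raises the concentration by D/Vd = 517/248 ≈ 2.085 μg/mL.
Steady-state trough Cmin,ss = C₀·f/(1−f) ≈ 2.085 × 0.2176/0.7824 ≈ 0.580 μg/mL.
Trough 0.6 μg/mL vs MEC 2 μg/mL: subtherapeutic.

0.6 μg/mL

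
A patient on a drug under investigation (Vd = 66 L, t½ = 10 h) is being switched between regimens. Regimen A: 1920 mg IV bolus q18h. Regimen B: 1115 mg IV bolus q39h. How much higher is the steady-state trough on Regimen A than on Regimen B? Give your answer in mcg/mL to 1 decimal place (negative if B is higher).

10.5 mcg/mL

Regimen A: f = (1/2)^(18/10) ≈ 0.2872; Cmin,ss = (1920/66)·f/(1−f) ≈ 11.721 mcg/mL.
Regimen B: f = (1/2)^(39/10) ≈ 0.0670; Cmin,ss = (1115/66)·f/(1−f) ≈ 1.213 mcg/mL.
Difference ≈ 11.721 − 1.213 ≈ 10.508 mcg/mL.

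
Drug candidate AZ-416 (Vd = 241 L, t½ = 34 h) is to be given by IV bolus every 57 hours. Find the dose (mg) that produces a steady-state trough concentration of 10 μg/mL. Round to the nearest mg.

τ/t½ = 57/34 ≈ 1.6765, so f = (1/2)^(57/34) ≈ 0.312847.
Cmin,ss = (D/Vd)·f/(1−f), so D = Cmin,ss·Vd·(1−f)/f.
D = 10 × 241 × (1−f)/f ≈ 10 × 241 × 2.19645 ≈ 5293.44 mg.

5293 mg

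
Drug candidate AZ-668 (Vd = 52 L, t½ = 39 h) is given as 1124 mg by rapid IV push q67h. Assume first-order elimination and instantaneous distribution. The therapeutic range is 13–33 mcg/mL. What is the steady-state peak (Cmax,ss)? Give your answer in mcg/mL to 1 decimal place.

31.1 mcg/mL

τ/t½ = 67/39 ≈ 1.7179, so fraction remaining f = (1/2)^(67/39) ≈ 0.3040.
At steady state, accumulation factor R = 1/(1 − e^(−kτ)) ≈ 1.4368.
Single-dose peak C₀ = D/Vd = 1124/52 ≈ 21.615 mcg/mL.
Steady-state peak Cmax,ss = C₀·R ≈ 21.615 × 1.4368 ≈ 31.056 mcg/mL.
Peak 31.1 mcg/mL vs MTC 33 mcg/mL: below toxic threshold.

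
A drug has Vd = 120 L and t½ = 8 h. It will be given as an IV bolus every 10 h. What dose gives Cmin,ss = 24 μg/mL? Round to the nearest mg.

3970 mg

τ/t½ = 10/8 ≈ 1.25, so f = (1/2)^(10/8) ≈ 0.420448.
Cmin,ss = (D/Vd)·f/(1−f), so D = Cmin,ss·Vd·(1−f)/f.
D = 24 × 120 × (1−f)/f ≈ 24 × 120 × 1.37842 ≈ 3969.85 mg.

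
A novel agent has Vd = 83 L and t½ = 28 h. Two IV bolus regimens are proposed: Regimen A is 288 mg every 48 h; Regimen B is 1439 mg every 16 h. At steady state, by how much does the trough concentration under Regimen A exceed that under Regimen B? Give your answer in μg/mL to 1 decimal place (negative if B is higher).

Regimen A: f = (1/2)^(48/28) ≈ 0.3048; Cmin,ss = (288/83)·f/(1−f) ≈ 1.521 μg/mL.
Regimen B: f = (1/2)^(16/28) ≈ 0.6730; Cmin,ss = (1439/83)·f/(1−f) ≈ 35.682 μg/mL.
Difference ≈ 1.521 − 35.682 ≈ -34.161 μg/mL.

-34.2 μg/mL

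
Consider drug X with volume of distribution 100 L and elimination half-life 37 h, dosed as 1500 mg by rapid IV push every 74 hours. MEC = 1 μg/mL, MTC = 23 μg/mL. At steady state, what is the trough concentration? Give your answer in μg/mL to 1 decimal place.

τ = 74 h = 2 half-lives, so f = (1/2)^2 = 0.25.
Accumulation ratio R = 1/(1 − f) = 1/0.75 = 4/3.
Single-dose peak C₀ = D/Vd = 1500/100 = 15 μg/mL.
Steady-state peak Cmax,ss = C₀·R = 15 × 4/3 ≈ 20.000 μg/mL.
Steady-state trough Cmin,ss = Cmax,ss·f ≈ 20.000 × 0.25 ≈ 5.000 μg/mL.
Trough 5.0 μg/mL vs MEC 1 μg/mL: adequate.

5.0 μg/mL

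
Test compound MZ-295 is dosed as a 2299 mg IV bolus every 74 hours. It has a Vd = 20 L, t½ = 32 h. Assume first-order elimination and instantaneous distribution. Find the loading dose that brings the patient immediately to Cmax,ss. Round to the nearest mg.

2878 mg

f = (1/2)^(74/32) ≈ 0.201311; accumulation ratio R = 1/(1−f) ≈ 1.25205.
Loading dose to hit Cmax,ss on first dose: D_load = D_maint·R ≈ 2299 × 1.25205 ≈ 2878.46 mg.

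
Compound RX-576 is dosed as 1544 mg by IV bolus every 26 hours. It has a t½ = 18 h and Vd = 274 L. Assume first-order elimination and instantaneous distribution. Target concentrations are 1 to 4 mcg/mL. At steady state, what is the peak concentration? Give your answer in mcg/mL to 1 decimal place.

Over one 26-h interval, 26/18 ≈ 1.4444 half-lives elapse, leaving f ≈ 0.3674 of each dose.
At steady state, accumulation factor R = 1/(1 − e^(−kτ)) ≈ 1.5808.
Single-dose peak C₀ = D/Vd = 1544/274 ≈ 5.635 mcg/mL.
Cmax,ss = C₀/(1 − f) ≈ 5.635/0.6326 ≈ 8.908 mcg/mL.
Peak 8.9 mcg/mL vs MTC 4 mcg/mL: exceeds toxic threshold.

8.9 mcg/mL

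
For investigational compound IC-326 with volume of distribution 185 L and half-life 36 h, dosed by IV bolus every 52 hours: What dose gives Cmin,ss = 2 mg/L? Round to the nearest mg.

τ/t½ = 52/36 ≈ 1.4444, so f = (1/2)^(52/36) ≈ 0.367434.
Cmin,ss = (D/Vd)·f/(1−f), so D = Cmin,ss·Vd·(1−f)/f.
D = 2 × 185 × (1−f)/f ≈ 2 × 185 × 1.72158 ≈ 636.98 mg.

637 mg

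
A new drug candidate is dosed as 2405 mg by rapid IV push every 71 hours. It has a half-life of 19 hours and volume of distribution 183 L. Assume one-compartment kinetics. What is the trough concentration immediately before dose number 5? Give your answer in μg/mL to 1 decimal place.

1.1 μg/mL

f = (1/2)^(τ/t½) = (1/2)^(71/19) ≈ 0.0750.
C₀ = D/Vd = 2405/183 ≈ 13.142 μg/mL.
Before the 5th dose, 4 doses have been given. Superposition: Cmin = C₀·(f + f² + … + f^4).
≈ 13.142 × (0.0750 + 0.0056 + 0.0004 + 0.0000) ≈ 13.142 × 0.0810 ≈ 1.065 μg/mL.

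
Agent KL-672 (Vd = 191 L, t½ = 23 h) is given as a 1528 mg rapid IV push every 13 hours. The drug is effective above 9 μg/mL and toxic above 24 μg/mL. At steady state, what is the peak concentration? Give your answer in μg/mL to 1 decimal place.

Over one 13-h interval, 13/23 ≈ 0.56522 half-lives elapse, leaving f ≈ 0.6759 of each dose.
At steady state, accumulation factor R = 1/(1 − e^(−kτ)) ≈ 3.0855.
Each bolus raises the concentration by D/Vd = 1528/191 ≈ 8.000 μg/mL.
Steady-state peak Cmax,ss = C₀·R ≈ 8.000 × 3.0855 ≈ 24.684 μg/mL.
Peak 24.7 μg/mL vs MTC 24 μg/mL: exceeds toxic threshold.

24.7 μg/mL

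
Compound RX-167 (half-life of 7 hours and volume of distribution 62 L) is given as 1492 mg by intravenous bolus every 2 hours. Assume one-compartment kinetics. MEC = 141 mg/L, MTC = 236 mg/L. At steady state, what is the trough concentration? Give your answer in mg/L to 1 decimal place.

109.9 mg/L

τ/t½ = 2/7 ≈ 0.28571, so fraction remaining f = (1/2)^(2/7) ≈ 0.8203.
Accumulation ratio R = 1/(1 − f) ≈ 1/0.1797 ≈ 5.5648.
Each bolus raises the concentration by D/Vd = 1492/62 ≈ 24.065 mg/L.
Cmax,ss = C₀/(1 − f) ≈ 24.065/0.1797 ≈ 133.918 mg/L.
One interval later, Cmin,ss = Cmax,ss·e^(−kτ) ≈ 133.918 × 0.8203 ≈ 109.853 mg/L.
Trough 109.9 mg/L vs MEC 141 mg/L: subtherapeutic.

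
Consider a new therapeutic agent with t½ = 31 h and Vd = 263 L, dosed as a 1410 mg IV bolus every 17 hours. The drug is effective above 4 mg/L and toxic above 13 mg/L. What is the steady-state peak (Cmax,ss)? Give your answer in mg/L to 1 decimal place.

17.0 mg/L

τ/t½ = 17/31 ≈ 0.54839, so fraction remaining f = (1/2)^(17/31) ≈ 0.6838.
At steady state, accumulation factor R = 1/(1 − e^(−kτ)) ≈ 3.1626.
Each bolus raises the concentration by D/Vd = 1410/263 ≈ 5.361 mg/L.
Steady-state peak Cmax,ss = C₀·R ≈ 5.361 × 3.1626 ≈ 16.955 mg/L.
Peak 17.0 mg/L vs MTC 13 mg/L: exceeds toxic threshold.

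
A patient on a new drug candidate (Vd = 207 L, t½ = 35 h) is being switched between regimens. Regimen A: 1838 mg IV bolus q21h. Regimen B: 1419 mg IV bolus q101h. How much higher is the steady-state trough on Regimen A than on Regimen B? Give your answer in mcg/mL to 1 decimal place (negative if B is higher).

Regimen A: f = (1/2)^(21/35) ≈ 0.6598; Cmin,ss = (1838/207)·f/(1−f) ≈ 17.221 mcg/mL.
Regimen B: f = (1/2)^(101/35) ≈ 0.1353; Cmin,ss = (1419/207)·f/(1−f) ≈ 1.073 mcg/mL.
Difference ≈ 17.221 − 1.073 ≈ 16.148 mcg/mL.

16.1 mcg/mL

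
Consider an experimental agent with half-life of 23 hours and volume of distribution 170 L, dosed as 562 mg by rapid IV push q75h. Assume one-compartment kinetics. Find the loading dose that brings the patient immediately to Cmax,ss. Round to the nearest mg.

f = (1/2)^(75/23) ≈ 0.104323; accumulation ratio R = 1/(1−f) ≈ 1.11647.
Loading dose to hit Cmax,ss on first dose: D_load = D_maint·R ≈ 562 × 1.11647 ≈ 627.46 mg.

627 mg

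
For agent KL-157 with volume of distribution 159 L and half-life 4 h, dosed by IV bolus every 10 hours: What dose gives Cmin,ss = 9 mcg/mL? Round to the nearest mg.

6664 mg

τ/t½ = 10/4 ≈ 2.5, so f = (1/2)^(10/4) ≈ 0.176777.
Cmin,ss = (D/Vd)·f/(1−f), so D = Cmin,ss·Vd·(1−f)/f.
D = 9 × 159 × (1−f)/f ≈ 9 × 159 × 4.65684 ≈ 6663.94 mg.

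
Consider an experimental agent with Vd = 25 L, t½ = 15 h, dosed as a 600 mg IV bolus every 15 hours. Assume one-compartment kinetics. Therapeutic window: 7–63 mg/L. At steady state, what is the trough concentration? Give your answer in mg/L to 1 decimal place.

The dosing interval is 1 half-life, so f = 2^(−1) = 0.5.
Accumulation ratio R = 1/(1 − f) = 1/0.5 = 2/1.
Single-dose peak C₀ = D/Vd = 600/25 = 24 mg/L.
Steady-state peak Cmax,ss = C₀·R = 24 × 2/1 ≈ 48.000 mg/L.
Steady-state trough Cmin,ss = Cmax,ss·f ≈ 48.000 × 0.5 ≈ 24.000 mg/L.
Trough 24.0 mg/L vs MEC 7 mg/L: adequate.

24.0 mg/L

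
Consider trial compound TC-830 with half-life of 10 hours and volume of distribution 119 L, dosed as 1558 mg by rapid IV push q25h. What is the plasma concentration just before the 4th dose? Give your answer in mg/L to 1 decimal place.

f = (1/2)^(τ/t½) = (1/2)^(25/10) ≈ 0.1768.
C₀ = D/Vd = 1558/119 ≈ 13.092 mg/L.
Before the 4th dose, 3 doses have been given. Superposition: Cmin = C₀·(f + f² + … + f^3).
≈ 13.092 × (0.1768 + 0.0313 + 0.0055) ≈ 13.092 × 0.2136 ≈ 2.796 mg/L.

2.8 mg/L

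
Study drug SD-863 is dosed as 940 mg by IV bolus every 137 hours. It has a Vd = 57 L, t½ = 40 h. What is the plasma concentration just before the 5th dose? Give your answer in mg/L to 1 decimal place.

f = (1/2)^(τ/t½) = (1/2)^(137/40) ≈ 0.0931.
C₀ = D/Vd = 940/57 ≈ 16.491 mg/L.
Before the 5th dose, 4 doses have been given. Superposition: Cmin = C₀·(f + f² + … + f^4).
≈ 16.491 × (0.0931 + 0.0087 + 0.0008 + 0.0001) ≈ 16.491 × 0.1027 ≈ 1.694 mg/L.

1.7 mg/L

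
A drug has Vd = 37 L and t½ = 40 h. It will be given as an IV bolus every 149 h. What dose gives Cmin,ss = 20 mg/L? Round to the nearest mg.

τ/t½ = 149/40 ≈ 3.725, so f = (1/2)^(149/40) ≈ 0.075625.
Cmin,ss = (D/Vd)·f/(1−f), so D = Cmin,ss·Vd·(1−f)/f.
D = 20 × 37 × (1−f)/f ≈ 20 × 37 × 12.22314 ≈ 9045.12 mg.

9045 mg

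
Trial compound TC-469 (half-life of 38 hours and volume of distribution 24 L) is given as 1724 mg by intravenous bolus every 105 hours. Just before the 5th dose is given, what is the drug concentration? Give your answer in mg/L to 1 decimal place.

f = (1/2)^(τ/t½) = (1/2)^(105/38) ≈ 0.1473.
C₀ = D/Vd = 1724/24 ≈ 71.833 mg/L.
Before the 5th dose, 4 doses have been given. Superposition: Cmin = C₀·(f + f² + … + f^4).
≈ 71.833 × (0.1473 + 0.0217 + 0.0032 + 0.0005) ≈ 71.833 × 0.1727 ≈ 12.406 mg/L.

12.4 mg/L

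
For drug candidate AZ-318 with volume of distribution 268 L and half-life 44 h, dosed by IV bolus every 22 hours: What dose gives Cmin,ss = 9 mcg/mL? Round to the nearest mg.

τ/t½ = 22/44 ≈ 0.5, so f = (1/2)^(22/44) ≈ 0.707107.
Cmin,ss = (D/Vd)·f/(1−f), so D = Cmin,ss·Vd·(1−f)/f.
D = 9 × 268 × (1−f)/f ≈ 9 × 268 × 0.41421 ≈ 999.07 mg.

999 mg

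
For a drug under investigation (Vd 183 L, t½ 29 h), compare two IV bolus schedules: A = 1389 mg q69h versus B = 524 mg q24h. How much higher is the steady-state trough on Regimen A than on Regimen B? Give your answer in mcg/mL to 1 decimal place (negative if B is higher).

-1.9 mcg/mL

Regimen A: f = (1/2)^(69/29) ≈ 0.1922; Cmin,ss = (1389/183)·f/(1−f) ≈ 1.806 mcg/mL.
Regimen B: f = (1/2)^(24/29) ≈ 0.5635; Cmin,ss = (524/183)·f/(1−f) ≈ 3.696 mcg/mL.
Difference ≈ 1.806 − 3.696 ≈ -1.890 mcg/mL.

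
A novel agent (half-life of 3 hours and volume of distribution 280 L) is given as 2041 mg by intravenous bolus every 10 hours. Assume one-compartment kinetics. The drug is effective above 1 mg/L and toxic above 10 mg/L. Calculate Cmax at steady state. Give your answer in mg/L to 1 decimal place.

k = ln2/t½ = ln2/3 ≈ 0.231049 h⁻¹; fraction remaining f = e^(−kτ) = e^(−0.231049×10) ≈ 0.0992.
At steady state, accumulation factor R = 1/(1 − e^(−kτ)) ≈ 1.1101.
Each bolus raises the concentration by D/Vd = 2041/280 ≈ 7.289 mg/L.
Steady-state peak Cmax,ss = C₀·R ≈ 7.289 × 1.1101 ≈ 8.092 mg/L.
Peak 8.1 mg/L vs MTC 10 mg/L: below toxic threshold.

8.1 mg/L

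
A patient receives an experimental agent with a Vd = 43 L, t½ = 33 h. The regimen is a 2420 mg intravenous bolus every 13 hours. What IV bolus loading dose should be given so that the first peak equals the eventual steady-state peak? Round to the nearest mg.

10128 mg

f = (1/2)^(13/33) ≈ 0.761049; accumulation ratio R = 1/(1−f) ≈ 4.18496.
Loading dose to hit Cmax,ss on first dose: D_load = D_maint·R ≈ 2420 × 4.18496 ≈ 10127.60 mg.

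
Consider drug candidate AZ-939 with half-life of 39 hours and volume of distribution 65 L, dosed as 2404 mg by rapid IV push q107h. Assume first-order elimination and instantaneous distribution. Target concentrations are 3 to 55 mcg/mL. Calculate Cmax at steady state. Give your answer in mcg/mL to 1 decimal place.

Over one 107-h interval, 107/39 ≈ 2.7436 half-lives elapse, leaving f ≈ 0.1493 of each dose.
Accumulation ratio R = 1/(1 − f) ≈ 1/0.8507 ≈ 1.1755.
Single-dose peak C₀ = D/Vd = 2404/65 ≈ 36.985 mcg/mL.
Steady-state peak Cmax,ss = C₀·R ≈ 36.985 × 1.1755 ≈ 43.476 mcg/mL.
Peak 43.5 mcg/mL vs MTC 55 mcg/mL: below toxic threshold.

43.5 mcg/mL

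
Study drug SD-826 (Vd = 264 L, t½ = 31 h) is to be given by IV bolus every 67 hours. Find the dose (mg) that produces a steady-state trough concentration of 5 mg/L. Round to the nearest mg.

τ/t½ = 67/31 ≈ 2.1613, so f = (1/2)^(67/31) ≈ 0.223556.
Cmin,ss = (D/Vd)·f/(1−f), so D = Cmin,ss·Vd·(1−f)/f.
D = 5 × 264 × (1−f)/f ≈ 5 × 264 × 3.47315 ≈ 4584.56 mg.

4585 mg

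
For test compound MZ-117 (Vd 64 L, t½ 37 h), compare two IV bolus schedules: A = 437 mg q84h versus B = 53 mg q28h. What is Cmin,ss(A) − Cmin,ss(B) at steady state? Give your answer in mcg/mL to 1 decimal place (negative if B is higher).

Regimen A: f = (1/2)^(84/37) ≈ 0.2073; Cmin,ss = (437/64)·f/(1−f) ≈ 1.786 mcg/mL.
Regimen B: f = (1/2)^(28/37) ≈ 0.5918; Cmin,ss = (53/64)·f/(1−f) ≈ 1.201 mcg/mL.
Difference ≈ 1.786 − 1.201 ≈ 0.585 mcg/mL.

0.6 mcg/mL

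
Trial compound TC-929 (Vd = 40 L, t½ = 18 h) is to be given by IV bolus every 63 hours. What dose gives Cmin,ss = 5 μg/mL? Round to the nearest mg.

2063 mg

τ/t½ = 63/18 ≈ 3.5, so f = (1/2)^(63/18) ≈ 0.088388.
Cmin,ss = (D/Vd)·f/(1−f), so D = Cmin,ss·Vd·(1−f)/f.
D = 5 × 40 × (1−f)/f ≈ 5 × 40 × 10.31375 ≈ 2062.75 mg.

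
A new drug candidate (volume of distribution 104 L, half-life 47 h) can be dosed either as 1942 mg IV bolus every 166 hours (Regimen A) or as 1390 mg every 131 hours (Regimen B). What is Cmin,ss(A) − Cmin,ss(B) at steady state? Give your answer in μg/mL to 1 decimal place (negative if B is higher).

Regimen A: f = (1/2)^(166/47) ≈ 0.0865; Cmin,ss = (1942/104)·f/(1−f) ≈ 1.768 μg/mL.
Regimen B: f = (1/2)^(131/47) ≈ 0.1449; Cmin,ss = (1390/104)·f/(1−f) ≈ 2.265 μg/mL.
Difference ≈ 1.768 − 2.265 ≈ -0.497 μg/mL.

-0.5 μg/mL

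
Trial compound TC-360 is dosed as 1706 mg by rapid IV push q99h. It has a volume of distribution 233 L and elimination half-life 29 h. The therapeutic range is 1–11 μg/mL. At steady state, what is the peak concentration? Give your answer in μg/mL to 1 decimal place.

k = ln2/t½ = ln2/29 ≈ 0.023902 h⁻¹; fraction remaining f = e^(−kτ) = e^(−0.023902×99) ≈ 0.0938.
Accumulation ratio R = 1/(1 − f) ≈ 1/0.9062 ≈ 1.1035.
Each bolus raises the concentration by D/Vd = 1706/233 ≈ 7.322 μg/mL.
Steady-state peak Cmax,ss = C₀·R ≈ 7.322 × 1.1035 ≈ 8.080 μg/mL.
Peak 8.1 μg/mL vs MTC 11 μg/mL: below toxic threshold.

8.1 μg/mL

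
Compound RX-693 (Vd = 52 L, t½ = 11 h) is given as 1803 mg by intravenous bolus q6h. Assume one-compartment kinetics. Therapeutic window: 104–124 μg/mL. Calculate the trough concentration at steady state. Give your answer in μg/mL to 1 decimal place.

k = ln2/t½ = ln2/11 ≈ 0.063013 h⁻¹; fraction remaining f = e^(−kτ) = e^(−0.063013×6) ≈ 0.6852.
Accumulation ratio R = 1/(1 − f) ≈ 1/0.3148 ≈ 3.1766.
Single-dose peak C₀ = D/Vd = 1803/52 ≈ 34.673 μg/mL.
Steady-state peak Cmax,ss = C₀·R ≈ 34.673 × 3.1766 ≈ 110.142 μg/mL.
One interval later, Cmin,ss = Cmax,ss·e^(−kτ) ≈ 110.142 × 0.6852 ≈ 75.469 μg/mL.
Trough 75.5 μg/mL vs MEC 104 μg/mL: subtherapeutic.

75.5 μg/mL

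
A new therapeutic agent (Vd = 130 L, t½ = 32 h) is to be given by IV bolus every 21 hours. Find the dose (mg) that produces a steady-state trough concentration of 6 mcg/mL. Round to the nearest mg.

449 mg

τ/t½ = 21/32 ≈ 0.65625, so f = (1/2)^(21/32) ≈ 0.634525.
Cmin,ss = (D/Vd)·f/(1−f), so D = Cmin,ss·Vd·(1−f)/f.
D = 6 × 130 × (1−f)/f ≈ 6 × 130 × 0.57598 ≈ 449.26 mg.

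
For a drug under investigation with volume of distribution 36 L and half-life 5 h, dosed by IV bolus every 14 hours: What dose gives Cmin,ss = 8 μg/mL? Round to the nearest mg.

1718 mg

τ/t½ = 14/5 ≈ 2.8, so f = (1/2)^(14/5) ≈ 0.143587.
Cmin,ss = (D/Vd)·f/(1−f), so D = Cmin,ss·Vd·(1−f)/f.
D = 8 × 36 × (1−f)/f ≈ 8 × 36 × 5.96442 ≈ 1717.75 mg.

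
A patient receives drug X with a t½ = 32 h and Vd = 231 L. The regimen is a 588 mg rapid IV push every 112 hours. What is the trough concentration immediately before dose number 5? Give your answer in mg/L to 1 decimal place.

f = (1/2)^(τ/t½) = (1/2)^(112/32) ≈ 0.0884.
C₀ = D/Vd = 588/231 ≈ 2.545 mg/L.
Before the 5th dose, 4 doses have been given. Superposition: Cmin = C₀·(f + f² + … + f^4).
≈ 2.545 × (0.0884 + 0.0078 + 0.0007 + 0.0001) ≈ 2.545 × 0.0970 ≈ 0.247 mg/L.

0.2 mg/L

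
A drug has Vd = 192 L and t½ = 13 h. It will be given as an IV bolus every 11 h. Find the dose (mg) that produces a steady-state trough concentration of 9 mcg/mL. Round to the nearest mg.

1378 mg

τ/t½ = 11/13 ≈ 0.84615, so f = (1/2)^(11/13) ≈ 0.556266.
Cmin,ss = (D/Vd)·f/(1−f), so D = Cmin,ss·Vd·(1−f)/f.
D = 9 × 192 × (1−f)/f ≈ 9 × 192 × 0.79770 ≈ 1378.43 mg.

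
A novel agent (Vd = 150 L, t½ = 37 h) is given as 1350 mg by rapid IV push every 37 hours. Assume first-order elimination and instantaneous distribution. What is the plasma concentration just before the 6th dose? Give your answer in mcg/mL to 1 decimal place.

f = (1/2)^(τ/t½) = (1/2)^(37/37) ≈ 0.5000.
C₀ = D/Vd = 1350/150 ≈ 9.000 mcg/mL.
Before the 6th dose, 5 doses have been given. Superposition: Cmin = C₀·(f + f² + … + f^5).
≈ 9.000 × (0.5000 + 0.2500 + 0.1250 + 0.0625 + 0.0313) ≈ 9.000 × 0.9688 ≈ 8.719 mcg/mL.

8.7 mcg/mL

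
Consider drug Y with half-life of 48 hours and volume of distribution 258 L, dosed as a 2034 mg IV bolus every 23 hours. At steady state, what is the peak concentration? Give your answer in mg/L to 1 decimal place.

27.9 mg/L

τ/t½ = 23/48 ≈ 0.47917, so fraction remaining f = (1/2)^(23/48) ≈ 0.7174.
Accumulation ratio R = 1/(1 − f) ≈ 1/0.2826 ≈ 3.5386.
Single-dose peak C₀ = D/Vd = 2034/258 ≈ 7.884 mg/L.
Steady-state peak Cmax,ss = C₀·R ≈ 7.884 × 3.5386 ≈ 27.898 mg/L.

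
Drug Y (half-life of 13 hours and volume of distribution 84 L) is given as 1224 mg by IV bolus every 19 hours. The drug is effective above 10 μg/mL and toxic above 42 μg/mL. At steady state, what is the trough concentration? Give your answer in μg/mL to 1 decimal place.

k = ln2/t½ = ln2/13 ≈ 0.053319 h⁻¹; fraction remaining f = e^(−kτ) = e^(−0.053319×19) ≈ 0.3631.
At steady state, accumulation factor R = 1/(1 − e^(−kτ)) ≈ 1.5701.
Single-dose peak C₀ = D/Vd = 1224/84 ≈ 14.571 μg/mL.
Steady-state peak Cmax,ss = C₀·R ≈ 14.571 × 1.5701 ≈ 22.878 μg/mL.
Steady-state trough Cmin,ss = Cmax,ss·f ≈ 22.878 × 0.3631 ≈ 8.307 μg/mL.
Trough 8.3 μg/mL vs MEC 10 μg/mL: subtherapeutic.

8.3 μg/mL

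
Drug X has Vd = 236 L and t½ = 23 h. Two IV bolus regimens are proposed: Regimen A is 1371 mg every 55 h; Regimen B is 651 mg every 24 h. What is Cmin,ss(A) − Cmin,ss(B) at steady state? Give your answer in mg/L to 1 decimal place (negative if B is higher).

Regimen A: f = (1/2)^(55/23) ≈ 0.1906; Cmin,ss = (1371/236)·f/(1−f) ≈ 1.368 mg/L.
Regimen B: f = (1/2)^(24/23) ≈ 0.4852; Cmin,ss = (651/236)·f/(1−f) ≈ 2.600 mg/L.
Difference ≈ 1.368 − 2.600 ≈ -1.232 mg/L.

-1.2 mg/L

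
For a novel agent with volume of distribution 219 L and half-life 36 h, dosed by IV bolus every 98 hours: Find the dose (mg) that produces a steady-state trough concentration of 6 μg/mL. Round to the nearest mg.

τ/t½ = 98/36 ≈ 2.7222, so f = (1/2)^(98/36) ≈ 0.151541.
Cmin,ss = (D/Vd)·f/(1−f), so D = Cmin,ss·Vd·(1−f)/f.
D = 6 × 219 × (1−f)/f ≈ 6 × 219 × 5.59887 ≈ 7356.92 mg.

7357 mg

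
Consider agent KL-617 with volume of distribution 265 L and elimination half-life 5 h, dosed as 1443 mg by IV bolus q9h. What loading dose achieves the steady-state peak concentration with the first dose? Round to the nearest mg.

f = (1/2)^(9/5) ≈ 0.287175; accumulation ratio R = 1/(1−f) ≈ 1.40287.
Loading dose to hit Cmax,ss on first dose: D_load = D_maint·R ≈ 1443 × 1.40287 ≈ 2024.34 mg.

2024 mg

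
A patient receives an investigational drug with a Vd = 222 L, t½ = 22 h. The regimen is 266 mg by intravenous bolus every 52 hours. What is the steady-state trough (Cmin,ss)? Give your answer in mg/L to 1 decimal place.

0.3 mg/L

Over one 52-h interval, 52/22 ≈ 2.3636 half-lives elapse, leaving f ≈ 0.1943 of each dose.
Single-dose peak C₀ = D/Vd = 266/222 ≈ 1.198 mg/L.
Steady-state trough Cmin,ss = C₀·f/(1−f) ≈ 1.198 × 0.1943/0.8057 ≈ 0.289 mg/L.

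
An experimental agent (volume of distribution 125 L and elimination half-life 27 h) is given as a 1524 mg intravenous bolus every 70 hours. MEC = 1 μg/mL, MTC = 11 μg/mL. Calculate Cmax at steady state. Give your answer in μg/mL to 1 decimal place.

14.6 μg/mL

τ/t½ = 70/27 ≈ 2.5926, so fraction remaining f = (1/2)^(70/27) ≈ 0.1658.
Accumulation ratio R = 1/(1 − f) ≈ 1/0.8342 ≈ 1.1988.
Each bolus raises the concentration by D/Vd = 1524/125 ≈ 12.192 μg/mL.
Steady-state peak Cmax,ss = C₀·R ≈ 12.192 × 1.1988 ≈ 14.616 μg/mL.
Peak 14.6 μg/mL vs MTC 11 μg/mL: exceeds toxic threshold.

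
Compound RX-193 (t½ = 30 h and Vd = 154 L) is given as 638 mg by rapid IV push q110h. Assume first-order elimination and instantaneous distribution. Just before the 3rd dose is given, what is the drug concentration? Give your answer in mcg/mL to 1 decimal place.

f = (1/2)^(τ/t½) = (1/2)^(110/30) ≈ 0.0787.
C₀ = D/Vd = 638/154 ≈ 4.143 mcg/mL.
Before the 3rd dose, 2 doses have been given. Superposition: Cmin = C₀·(f + f²).
≈ 4.143 × (0.0787 + 0.0062) ≈ 4.143 × 0.0849 ≈ 0.352 mcg/mL.

0.4 mcg/mL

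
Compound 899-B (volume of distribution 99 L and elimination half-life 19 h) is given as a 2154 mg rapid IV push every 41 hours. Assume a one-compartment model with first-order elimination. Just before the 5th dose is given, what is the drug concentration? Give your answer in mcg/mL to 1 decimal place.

f = (1/2)^(τ/t½) = (1/2)^(41/19) ≈ 0.2241.
C₀ = D/Vd = 2154/99 ≈ 21.758 mcg/mL.
Before the 5th dose, 4 doses have been given. Superposition: Cmin = C₀·(f + f² + … + f^4).
≈ 21.758 × (0.2241 + 0.0502 + 0.0113 + 0.0025) ≈ 21.758 × 0.2881 ≈ 6.268 mcg/mL.

6.3 mcg/mL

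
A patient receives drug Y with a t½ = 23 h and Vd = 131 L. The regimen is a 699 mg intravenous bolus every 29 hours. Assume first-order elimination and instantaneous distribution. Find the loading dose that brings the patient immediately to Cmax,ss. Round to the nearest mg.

1200 mg

f = (1/2)^(29/23) ≈ 0.417292; accumulation ratio R = 1/(1−f) ≈ 1.71613.
Loading dose to hit Cmax,ss on first dose: D_load = D_maint·R ≈ 699 × 1.71613 ≈ 1199.57 mg.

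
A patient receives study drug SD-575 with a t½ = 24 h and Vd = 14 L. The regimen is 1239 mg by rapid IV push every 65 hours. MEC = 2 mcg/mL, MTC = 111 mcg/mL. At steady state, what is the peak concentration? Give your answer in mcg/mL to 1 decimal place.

Over one 65-h interval, 65/24 ≈ 2.7083 half-lives elapse, leaving f ≈ 0.1530 of each dose.
At steady state, accumulation factor R = 1/(1 − e^(−kτ)) ≈ 1.1806.
Each bolus raises the concentration by D/Vd = 1239/14 ≈ 88.500 mcg/mL.
Steady-state peak Cmax,ss = C₀·R ≈ 88.500 × 1.1806 ≈ 104.483 mcg/mL.
Peak 104.5 mcg/mL vs MTC 111 mcg/mL: below toxic threshold.

104.5 mcg/mL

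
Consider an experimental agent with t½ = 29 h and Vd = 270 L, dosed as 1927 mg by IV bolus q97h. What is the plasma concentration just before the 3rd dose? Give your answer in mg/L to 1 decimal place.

0.8 mg/L

f = (1/2)^(τ/t½) = (1/2)^(97/29) ≈ 0.0984.
C₀ = D/Vd = 1927/270 ≈ 7.137 mg/L.
Before the 3rd dose, 2 doses have been given. Superposition: Cmin = C₀·(f + f²).
≈ 7.137 × (0.0984 + 0.0097) ≈ 7.137 × 0.1081 ≈ 0.772 mg/L.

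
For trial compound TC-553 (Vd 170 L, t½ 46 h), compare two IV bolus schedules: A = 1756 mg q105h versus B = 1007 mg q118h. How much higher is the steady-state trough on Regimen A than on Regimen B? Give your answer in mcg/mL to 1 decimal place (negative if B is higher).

Regimen A: f = (1/2)^(105/46) ≈ 0.2055; Cmin,ss = (1756/170)·f/(1−f) ≈ 2.672 mcg/mL.
Regimen B: f = (1/2)^(118/46) ≈ 0.1690; Cmin,ss = (1007/170)·f/(1−f) ≈ 1.205 mcg/mL.
Difference ≈ 2.672 − 1.205 ≈ 1.467 mcg/mL.

1.5 mcg/mL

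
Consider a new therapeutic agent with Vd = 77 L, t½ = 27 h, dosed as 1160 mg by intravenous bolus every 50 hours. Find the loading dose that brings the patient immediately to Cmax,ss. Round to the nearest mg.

1605 mg

f = (1/2)^(50/27) ≈ 0.277037; accumulation ratio R = 1/(1−f) ≈ 1.38320.
Loading dose to hit Cmax,ss on first dose: D_load = D_maint·R ≈ 1160 × 1.38320 ≈ 1604.51 mg.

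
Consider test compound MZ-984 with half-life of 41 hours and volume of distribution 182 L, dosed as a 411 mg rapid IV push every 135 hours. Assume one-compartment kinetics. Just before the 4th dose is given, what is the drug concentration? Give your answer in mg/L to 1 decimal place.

f = (1/2)^(τ/t½) = (1/2)^(135/41) ≈ 0.1020.
C₀ = D/Vd = 411/182 ≈ 2.258 mg/L.
Before the 4th dose, 3 doses have been given. Superposition: Cmin = C₀·(f + f² + … + f^3).
≈ 2.258 × (0.1020 + 0.0104 + 0.0011) ≈ 2.258 × 0.1135 ≈ 0.256 mg/L.

0.3 mg/L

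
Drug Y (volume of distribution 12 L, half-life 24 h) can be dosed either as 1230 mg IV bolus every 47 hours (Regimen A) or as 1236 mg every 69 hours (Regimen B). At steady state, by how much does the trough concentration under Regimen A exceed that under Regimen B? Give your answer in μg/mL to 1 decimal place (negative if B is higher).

19.3 μg/mL

Regimen A: f = (1/2)^(47/24) ≈ 0.2573; Cmin,ss = (1230/12)·f/(1−f) ≈ 35.510 μg/mL.
Regimen B: f = (1/2)^(69/24) ≈ 0.1363; Cmin,ss = (1236/12)·f/(1−f) ≈ 16.254 μg/mL.
Difference ≈ 35.510 − 16.254 ≈ 19.256 μg/mL.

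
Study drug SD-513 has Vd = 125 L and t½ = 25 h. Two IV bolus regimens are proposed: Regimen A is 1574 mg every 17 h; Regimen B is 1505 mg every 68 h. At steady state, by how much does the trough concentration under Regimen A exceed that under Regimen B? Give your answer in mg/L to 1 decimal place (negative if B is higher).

18.8 mg/L

Regimen A: f = (1/2)^(17/25) ≈ 0.6242; Cmin,ss = (1574/125)·f/(1−f) ≈ 20.915 mg/L.
Regimen B: f = (1/2)^(68/25) ≈ 0.1518; Cmin,ss = (1505/125)·f/(1−f) ≈ 2.155 mg/L.
Difference ≈ 20.915 − 2.155 ≈ 18.760 mg/L.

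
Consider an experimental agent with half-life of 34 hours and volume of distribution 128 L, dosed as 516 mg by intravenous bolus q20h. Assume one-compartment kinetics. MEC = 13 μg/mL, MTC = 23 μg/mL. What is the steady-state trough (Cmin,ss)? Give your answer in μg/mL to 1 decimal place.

8.0 μg/mL

Over one 20-h interval, 20/34 ≈ 0.58824 half-lives elapse, leaving f ≈ 0.6652 of each dose.
At steady state, accumulation factor R = 1/(1 − e^(−kτ)) ≈ 2.9869.
Each bolus raises the concentration by D/Vd = 516/128 ≈ 4.031 μg/mL.
Steady-state peak Cmax,ss = C₀·R ≈ 4.031 × 2.9869 ≈ 12.040 μg/mL.
Steady-state trough Cmin,ss = Cmax,ss·f ≈ 12.040 × 0.6652 ≈ 8.009 μg/mL.
Trough 8.0 μg/mL vs MEC 13 μg/mL: subtherapeutic.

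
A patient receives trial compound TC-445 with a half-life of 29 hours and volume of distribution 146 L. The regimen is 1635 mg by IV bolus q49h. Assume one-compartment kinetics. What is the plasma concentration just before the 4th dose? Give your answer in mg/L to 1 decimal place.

4.9 mg/L

f = (1/2)^(τ/t½) = (1/2)^(49/29) ≈ 0.3100.
C₀ = D/Vd = 1635/146 ≈ 11.199 mg/L.
Before the 4th dose, 3 doses have been given. Superposition: Cmin = C₀·(f + f² + … + f^3).
≈ 11.199 × (0.3100 + 0.0961 + 0.0298) ≈ 11.199 × 0.4359 ≈ 4.882 mg/L.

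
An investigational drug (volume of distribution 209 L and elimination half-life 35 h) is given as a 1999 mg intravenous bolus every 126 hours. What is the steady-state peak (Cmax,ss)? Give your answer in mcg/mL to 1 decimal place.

10.4 mcg/mL

k = ln2/t½ = ln2/35 ≈ 0.019804 h⁻¹; fraction remaining f = e^(−kτ) = e^(−0.019804×126) ≈ 0.0825.
At steady state, accumulation factor R = 1/(1 − e^(−kτ)) ≈ 1.0899.
Single-dose peak C₀ = D/Vd = 1999/209 ≈ 9.565 mcg/mL.
Steady-state peak Cmax,ss = C₀·R ≈ 9.565 × 1.0899 ≈ 10.425 mcg/mL.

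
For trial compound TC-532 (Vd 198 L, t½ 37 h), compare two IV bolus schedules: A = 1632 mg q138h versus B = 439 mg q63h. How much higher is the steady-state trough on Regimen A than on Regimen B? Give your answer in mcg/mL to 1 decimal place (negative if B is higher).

Regimen A: f = (1/2)^(138/37) ≈ 0.0754; Cmin,ss = (1632/198)·f/(1−f) ≈ 0.672 mcg/mL.
Regimen B: f = (1/2)^(63/37) ≈ 0.3072; Cmin,ss = (439/198)·f/(1−f) ≈ 0.983 mcg/mL.
Difference ≈ 0.672 − 0.983 ≈ -0.311 mcg/mL.

-0.3 mcg/mL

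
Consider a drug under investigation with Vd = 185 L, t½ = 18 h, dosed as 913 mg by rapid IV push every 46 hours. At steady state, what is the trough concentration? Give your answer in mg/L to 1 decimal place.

k = ln2/t½ = ln2/18 ≈ 0.038508 h⁻¹; fraction remaining f = e^(−kτ) = e^(−0.038508×46) ≈ 0.1701.
At steady state, accumulation factor R = 1/(1 − e^(−kτ)) ≈ 1.2050.
Single-dose peak C₀ = D/Vd = 913/185 ≈ 4.935 mg/L.
Cmax,ss = C₀/(1 − f) ≈ 4.935/0.8299 ≈ 5.946 mg/L.
Steady-state trough Cmin,ss = Cmax,ss·f ≈ 5.946 × 0.1701 ≈ 1.011 mg/L.

1.0 mg/L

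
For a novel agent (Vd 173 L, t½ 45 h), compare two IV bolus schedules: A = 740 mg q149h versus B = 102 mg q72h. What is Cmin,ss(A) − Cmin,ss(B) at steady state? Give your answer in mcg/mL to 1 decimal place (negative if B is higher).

Regimen A: f = (1/2)^(149/45) ≈ 0.1008; Cmin,ss = (740/173)·f/(1−f) ≈ 0.480 mcg/mL.
Regimen B: f = (1/2)^(72/45) ≈ 0.3299; Cmin,ss = (102/173)·f/(1−f) ≈ 0.290 mcg/mL.
Difference ≈ 0.480 − 0.290 ≈ 0.190 mcg/mL.

0.2 mcg/mL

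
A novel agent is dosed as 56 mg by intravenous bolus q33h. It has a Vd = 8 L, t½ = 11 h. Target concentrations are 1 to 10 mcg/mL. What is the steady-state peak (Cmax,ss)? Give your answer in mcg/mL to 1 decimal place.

8.0 mcg/mL

The dosing interval is 3 half-lives, so f = 2^(−3) = 0.125.
Accumulation ratio R = 1/(1 − f) = 1/0.875 = 8/7.
Single-dose peak C₀ = D/Vd = 56/8 = 7 mcg/mL.
Steady-state peak Cmax,ss = C₀·R = 7 × 8/7 ≈ 8.000 mcg/mL.
Peak 8.0 mcg/mL vs MTC 10 mcg/mL: below toxic threshold.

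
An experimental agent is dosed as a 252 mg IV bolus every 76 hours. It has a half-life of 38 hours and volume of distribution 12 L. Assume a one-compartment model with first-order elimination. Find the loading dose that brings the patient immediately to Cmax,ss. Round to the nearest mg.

f = (1/2)^(76/38) ≈ 0.250000; accumulation ratio R = 1/(1−f) ≈ 1.33333.
Loading dose to hit Cmax,ss on first dose: D_load = D_maint·R ≈ 252 × 1.33333 ≈ 336.00 mg.

336 mg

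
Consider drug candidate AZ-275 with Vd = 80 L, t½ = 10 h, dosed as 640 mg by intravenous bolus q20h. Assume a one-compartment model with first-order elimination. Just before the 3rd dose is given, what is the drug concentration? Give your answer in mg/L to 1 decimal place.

2.5 mg/L

f = (1/2)^(τ/t½) = (1/2)^(20/10) ≈ 0.2500.
C₀ = D/Vd = 640/80 ≈ 8.000 mg/L.
Before the 3rd dose, 2 doses have been given. Superposition: Cmin = C₀·(f + f²).
≈ 8.000 × (0.2500 + 0.0625) ≈ 8.000 × 0.3125 ≈ 2.500 mg/L.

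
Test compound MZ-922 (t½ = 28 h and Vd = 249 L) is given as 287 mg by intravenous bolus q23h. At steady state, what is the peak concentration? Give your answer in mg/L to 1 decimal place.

k = ln2/t½ = ln2/28 ≈ 0.024755 h⁻¹; fraction remaining f = e^(−kτ) = e^(−0.024755×23) ≈ 0.5659.
Accumulation ratio R = 1/(1 − f) ≈ 1/0.4341 ≈ 2.3036.
Single-dose peak C₀ = D/Vd = 287/249 ≈ 1.153 mg/L.
Steady-state peak Cmax,ss = C₀·R ≈ 1.153 × 2.3036 ≈ 2.656 mg/L.

2.7 mg/L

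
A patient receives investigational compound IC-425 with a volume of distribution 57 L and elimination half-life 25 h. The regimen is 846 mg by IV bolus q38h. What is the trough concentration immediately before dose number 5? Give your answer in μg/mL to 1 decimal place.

7.8 μg/mL

f = (1/2)^(τ/t½) = (1/2)^(38/25) ≈ 0.3487.
C₀ = D/Vd = 846/57 ≈ 14.842 μg/mL.
Before the 5th dose, 4 doses have been given. Superposition: Cmin = C₀·(f + f² + … + f^4).
≈ 14.842 × (0.3487 + 0.1216 + 0.0424 + 0.0148) ≈ 14.842 × 0.5275 ≈ 7.829 μg/mL.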